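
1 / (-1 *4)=-1 / 4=-0.25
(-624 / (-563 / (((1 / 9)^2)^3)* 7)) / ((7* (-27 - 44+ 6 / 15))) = -1040 / 1725094864017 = -0.00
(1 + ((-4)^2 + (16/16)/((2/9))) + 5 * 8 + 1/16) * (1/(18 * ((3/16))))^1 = 985/54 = 18.24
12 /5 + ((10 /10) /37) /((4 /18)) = 933 /370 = 2.52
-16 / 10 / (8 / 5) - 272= -273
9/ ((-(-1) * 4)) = 9/ 4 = 2.25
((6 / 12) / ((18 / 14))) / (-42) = -1 / 108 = -0.01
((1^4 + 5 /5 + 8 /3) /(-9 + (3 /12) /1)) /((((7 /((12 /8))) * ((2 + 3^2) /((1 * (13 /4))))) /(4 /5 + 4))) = -312 /1925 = -0.16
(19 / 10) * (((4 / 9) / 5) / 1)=38 / 225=0.17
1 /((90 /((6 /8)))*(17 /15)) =1 /136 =0.01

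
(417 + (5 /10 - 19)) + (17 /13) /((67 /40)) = 695547 /1742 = 399.28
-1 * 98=-98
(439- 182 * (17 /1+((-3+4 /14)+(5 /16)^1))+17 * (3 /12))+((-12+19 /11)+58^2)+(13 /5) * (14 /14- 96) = 78593 /88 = 893.10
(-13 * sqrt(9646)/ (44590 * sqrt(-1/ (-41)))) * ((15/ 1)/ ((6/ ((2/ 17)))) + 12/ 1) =-209 * sqrt(395486)/ 58310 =-2.25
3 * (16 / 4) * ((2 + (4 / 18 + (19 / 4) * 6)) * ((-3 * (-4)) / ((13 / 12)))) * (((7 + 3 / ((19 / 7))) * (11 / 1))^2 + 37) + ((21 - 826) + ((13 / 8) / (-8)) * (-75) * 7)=9795139518941 / 300352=32612200.08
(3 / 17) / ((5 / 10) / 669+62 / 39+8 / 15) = 0.08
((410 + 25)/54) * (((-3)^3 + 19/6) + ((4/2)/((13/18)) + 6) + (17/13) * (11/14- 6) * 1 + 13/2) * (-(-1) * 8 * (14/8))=-1217855/702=-1734.84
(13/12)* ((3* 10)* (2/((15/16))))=69.33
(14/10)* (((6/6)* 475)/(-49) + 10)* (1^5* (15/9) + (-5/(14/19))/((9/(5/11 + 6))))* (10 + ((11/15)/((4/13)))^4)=-57.96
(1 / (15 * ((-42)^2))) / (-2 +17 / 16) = -4 / 99225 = -0.00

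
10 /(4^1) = 5 /2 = 2.50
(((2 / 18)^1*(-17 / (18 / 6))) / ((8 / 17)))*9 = -289 / 24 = -12.04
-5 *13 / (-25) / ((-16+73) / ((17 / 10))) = 221 / 2850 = 0.08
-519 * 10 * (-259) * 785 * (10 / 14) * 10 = 7537177500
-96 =-96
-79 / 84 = -0.94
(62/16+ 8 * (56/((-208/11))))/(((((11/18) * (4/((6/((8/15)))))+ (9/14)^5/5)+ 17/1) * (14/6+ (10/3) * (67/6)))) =-126259982415/4344569387197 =-0.03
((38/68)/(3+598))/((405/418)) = 0.00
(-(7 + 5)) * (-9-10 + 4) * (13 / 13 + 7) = 1440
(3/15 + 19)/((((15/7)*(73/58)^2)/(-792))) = -596800512/133225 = -4479.64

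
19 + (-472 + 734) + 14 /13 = 282.08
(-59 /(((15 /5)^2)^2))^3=-205379 /531441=-0.39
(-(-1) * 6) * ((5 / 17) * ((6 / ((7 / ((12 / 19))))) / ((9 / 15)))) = 1.59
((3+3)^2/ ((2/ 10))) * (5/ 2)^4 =28125/ 4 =7031.25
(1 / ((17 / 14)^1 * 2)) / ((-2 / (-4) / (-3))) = -42 / 17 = -2.47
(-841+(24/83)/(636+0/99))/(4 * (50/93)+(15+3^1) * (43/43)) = -41.74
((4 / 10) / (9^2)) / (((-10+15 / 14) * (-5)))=28 / 253125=0.00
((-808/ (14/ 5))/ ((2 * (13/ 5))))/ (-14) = 2525/ 637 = 3.96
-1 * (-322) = 322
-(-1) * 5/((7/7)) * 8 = 40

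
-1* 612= -612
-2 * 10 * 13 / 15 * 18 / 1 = -312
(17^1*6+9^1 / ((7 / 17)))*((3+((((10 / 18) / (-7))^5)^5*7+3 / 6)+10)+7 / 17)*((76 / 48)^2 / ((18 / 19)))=7585541021570505763325105490657160851633939678259181 / 1663632800778443008252709166971389412079209949504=4559.62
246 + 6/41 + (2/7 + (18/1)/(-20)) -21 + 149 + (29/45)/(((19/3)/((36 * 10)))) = 22366223/54530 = 410.16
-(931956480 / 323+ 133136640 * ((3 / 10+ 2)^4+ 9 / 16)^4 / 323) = -43170768184071179483695773 / 157714843750000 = -273726728300.24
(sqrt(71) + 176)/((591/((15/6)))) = 5 * sqrt(71)/1182 + 440/591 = 0.78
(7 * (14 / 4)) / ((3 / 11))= 539 / 6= 89.83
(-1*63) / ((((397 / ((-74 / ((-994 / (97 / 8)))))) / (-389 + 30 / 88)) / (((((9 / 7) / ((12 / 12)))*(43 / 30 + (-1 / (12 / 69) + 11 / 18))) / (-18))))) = 5848207309 / 396872960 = 14.74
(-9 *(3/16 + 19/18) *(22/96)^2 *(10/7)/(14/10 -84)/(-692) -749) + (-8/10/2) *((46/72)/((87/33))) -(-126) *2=-885960773164273/1782269583360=-497.10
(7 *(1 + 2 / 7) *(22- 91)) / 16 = -621 / 16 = -38.81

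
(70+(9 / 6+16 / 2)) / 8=159 / 16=9.94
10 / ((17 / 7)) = 70 / 17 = 4.12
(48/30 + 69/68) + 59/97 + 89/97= 136553/32980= 4.14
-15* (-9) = 135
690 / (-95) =-138 / 19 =-7.26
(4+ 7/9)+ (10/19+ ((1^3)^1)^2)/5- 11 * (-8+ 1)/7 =13751/855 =16.08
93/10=9.30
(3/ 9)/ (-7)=-0.05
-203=-203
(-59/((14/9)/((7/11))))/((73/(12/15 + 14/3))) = -7257/4015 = -1.81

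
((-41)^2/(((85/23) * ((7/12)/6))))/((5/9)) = 25053624/2975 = 8421.39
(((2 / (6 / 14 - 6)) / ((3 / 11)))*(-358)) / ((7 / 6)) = 15752 / 39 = 403.90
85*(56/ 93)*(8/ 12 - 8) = -104720/ 279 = -375.34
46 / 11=4.18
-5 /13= -0.38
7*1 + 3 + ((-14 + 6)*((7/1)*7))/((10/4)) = -734/5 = -146.80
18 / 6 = 3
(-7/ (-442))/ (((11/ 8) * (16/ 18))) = 0.01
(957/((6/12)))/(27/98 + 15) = 62524/499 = 125.30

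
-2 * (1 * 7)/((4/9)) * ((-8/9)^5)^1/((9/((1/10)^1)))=57344/295245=0.19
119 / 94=1.27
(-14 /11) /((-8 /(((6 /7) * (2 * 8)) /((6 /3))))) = 12 /11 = 1.09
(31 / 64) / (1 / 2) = 31 / 32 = 0.97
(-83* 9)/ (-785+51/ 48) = 3984/ 4181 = 0.95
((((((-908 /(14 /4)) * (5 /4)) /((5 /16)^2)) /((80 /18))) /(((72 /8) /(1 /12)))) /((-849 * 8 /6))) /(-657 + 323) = -454 /24812025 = -0.00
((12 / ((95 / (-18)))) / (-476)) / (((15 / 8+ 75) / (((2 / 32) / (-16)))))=-9 / 37080400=-0.00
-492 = -492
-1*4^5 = -1024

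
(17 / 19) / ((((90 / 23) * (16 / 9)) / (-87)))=-34017 / 3040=-11.19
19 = 19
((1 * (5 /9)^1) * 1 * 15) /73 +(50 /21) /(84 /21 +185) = 36725 /289737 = 0.13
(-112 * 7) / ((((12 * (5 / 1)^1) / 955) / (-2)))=74872 / 3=24957.33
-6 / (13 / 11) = -66 / 13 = -5.08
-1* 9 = -9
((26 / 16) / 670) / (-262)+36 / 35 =10111013 / 9830240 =1.03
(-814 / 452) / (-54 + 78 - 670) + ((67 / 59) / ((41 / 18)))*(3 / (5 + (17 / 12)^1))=0.24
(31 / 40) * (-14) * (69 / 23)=-651 / 20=-32.55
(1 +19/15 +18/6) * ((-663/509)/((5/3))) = -52377/12725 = -4.12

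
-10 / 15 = -2 / 3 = -0.67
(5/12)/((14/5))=25/168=0.15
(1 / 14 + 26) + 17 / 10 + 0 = 972 / 35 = 27.77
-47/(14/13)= -611/14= -43.64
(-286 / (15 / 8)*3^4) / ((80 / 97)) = -374517 / 25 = -14980.68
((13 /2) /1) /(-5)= -13 /10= -1.30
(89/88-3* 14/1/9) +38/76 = -833/264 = -3.16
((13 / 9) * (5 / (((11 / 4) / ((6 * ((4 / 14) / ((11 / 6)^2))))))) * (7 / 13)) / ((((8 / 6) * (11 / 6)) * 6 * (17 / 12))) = 8640 / 248897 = 0.03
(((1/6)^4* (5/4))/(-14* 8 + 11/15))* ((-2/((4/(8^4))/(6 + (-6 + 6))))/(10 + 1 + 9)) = 80/15021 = 0.01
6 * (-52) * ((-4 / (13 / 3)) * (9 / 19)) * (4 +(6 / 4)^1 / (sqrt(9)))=11664 / 19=613.89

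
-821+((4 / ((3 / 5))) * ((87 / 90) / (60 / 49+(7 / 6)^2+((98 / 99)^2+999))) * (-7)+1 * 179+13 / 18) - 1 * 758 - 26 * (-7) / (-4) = -25043573818327 / 17333318853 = -1444.82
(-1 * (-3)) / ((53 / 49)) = 147 / 53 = 2.77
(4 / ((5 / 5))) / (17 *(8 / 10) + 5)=20 / 93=0.22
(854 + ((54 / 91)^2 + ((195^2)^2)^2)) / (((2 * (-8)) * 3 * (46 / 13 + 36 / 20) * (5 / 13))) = -17312495580485616840515 / 816144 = -21212550212322355.91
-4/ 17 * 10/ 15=-8/ 51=-0.16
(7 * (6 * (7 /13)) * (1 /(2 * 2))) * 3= 441 /26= 16.96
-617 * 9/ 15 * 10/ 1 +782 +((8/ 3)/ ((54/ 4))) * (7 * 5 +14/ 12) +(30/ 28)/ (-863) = -8551933213/ 2935926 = -2912.86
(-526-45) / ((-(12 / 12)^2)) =571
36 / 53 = 0.68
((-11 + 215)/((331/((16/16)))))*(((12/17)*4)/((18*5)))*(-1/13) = -32/21515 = -0.00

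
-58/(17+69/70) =-4060/1259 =-3.22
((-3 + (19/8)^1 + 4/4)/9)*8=1/3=0.33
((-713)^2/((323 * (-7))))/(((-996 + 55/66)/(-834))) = -2543878476/13500431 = -188.43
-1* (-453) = 453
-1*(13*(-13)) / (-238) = -0.71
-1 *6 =-6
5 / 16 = 0.31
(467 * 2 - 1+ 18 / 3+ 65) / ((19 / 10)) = 10040 / 19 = 528.42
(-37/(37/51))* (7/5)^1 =-357/5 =-71.40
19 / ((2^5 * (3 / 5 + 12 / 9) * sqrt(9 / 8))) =95 * sqrt(2) / 464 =0.29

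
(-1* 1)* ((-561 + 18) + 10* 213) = -1587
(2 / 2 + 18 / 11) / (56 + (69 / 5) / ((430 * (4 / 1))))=249400 / 5298359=0.05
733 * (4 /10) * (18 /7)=26388 /35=753.94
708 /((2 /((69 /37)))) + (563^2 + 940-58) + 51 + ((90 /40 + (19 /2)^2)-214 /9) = 212208169 /666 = 318630.88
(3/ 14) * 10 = 15/ 7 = 2.14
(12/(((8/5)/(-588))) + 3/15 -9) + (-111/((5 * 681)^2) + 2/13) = -221996207701/50240775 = -4418.65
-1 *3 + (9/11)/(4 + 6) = -321/110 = -2.92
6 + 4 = 10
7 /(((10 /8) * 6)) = 14 /15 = 0.93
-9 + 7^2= 40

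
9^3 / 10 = 729 / 10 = 72.90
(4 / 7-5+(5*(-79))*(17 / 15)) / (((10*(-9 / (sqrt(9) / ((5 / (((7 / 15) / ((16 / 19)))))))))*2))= 90193 / 108000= 0.84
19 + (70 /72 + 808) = 29807 /36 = 827.97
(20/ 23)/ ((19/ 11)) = 0.50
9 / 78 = 0.12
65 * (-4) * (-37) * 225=2164500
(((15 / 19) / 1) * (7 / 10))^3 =9261 / 54872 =0.17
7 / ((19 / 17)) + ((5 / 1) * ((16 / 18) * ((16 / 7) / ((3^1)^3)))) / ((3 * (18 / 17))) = 6.38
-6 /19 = -0.32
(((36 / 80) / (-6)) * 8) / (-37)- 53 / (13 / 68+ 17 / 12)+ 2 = -469469 / 15170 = -30.95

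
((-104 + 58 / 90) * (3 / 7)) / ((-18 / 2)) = 4651 / 945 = 4.92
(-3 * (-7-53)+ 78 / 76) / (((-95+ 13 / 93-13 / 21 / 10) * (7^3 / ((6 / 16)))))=-3198735 / 1534146488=-0.00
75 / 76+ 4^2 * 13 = 15883 / 76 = 208.99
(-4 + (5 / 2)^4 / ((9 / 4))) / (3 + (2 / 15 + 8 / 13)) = 3.56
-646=-646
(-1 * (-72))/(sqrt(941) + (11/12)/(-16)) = 152064/34688903 + 2654208 * sqrt(941)/34688903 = 2.35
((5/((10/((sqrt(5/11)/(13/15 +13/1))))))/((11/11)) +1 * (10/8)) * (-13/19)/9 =-65/684- 5 * sqrt(55)/20064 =-0.10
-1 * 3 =-3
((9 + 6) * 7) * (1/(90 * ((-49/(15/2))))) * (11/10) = -11/56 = -0.20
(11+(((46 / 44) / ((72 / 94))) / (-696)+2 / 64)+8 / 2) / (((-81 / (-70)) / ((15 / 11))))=1449809375 / 81857952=17.71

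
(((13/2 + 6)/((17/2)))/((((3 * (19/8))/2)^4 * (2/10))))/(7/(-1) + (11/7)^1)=-28672000/3409588323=-0.01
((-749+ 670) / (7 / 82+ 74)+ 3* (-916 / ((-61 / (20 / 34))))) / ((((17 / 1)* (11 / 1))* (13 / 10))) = 320446628 / 3062950605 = 0.10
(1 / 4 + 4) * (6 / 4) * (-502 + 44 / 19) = -242097 / 76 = -3185.49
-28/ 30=-14/ 15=-0.93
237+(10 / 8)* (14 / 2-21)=439 / 2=219.50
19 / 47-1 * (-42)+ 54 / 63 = 14233 / 329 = 43.26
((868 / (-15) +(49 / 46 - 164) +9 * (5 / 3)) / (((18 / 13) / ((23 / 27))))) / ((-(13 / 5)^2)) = 18.73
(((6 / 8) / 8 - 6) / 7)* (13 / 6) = -117 / 64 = -1.83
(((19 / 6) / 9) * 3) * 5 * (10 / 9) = 5.86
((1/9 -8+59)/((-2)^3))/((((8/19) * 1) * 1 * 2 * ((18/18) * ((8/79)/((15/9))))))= -863075/6912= -124.87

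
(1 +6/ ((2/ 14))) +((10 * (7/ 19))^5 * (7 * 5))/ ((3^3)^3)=2154517934531/ 48737056617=44.21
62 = 62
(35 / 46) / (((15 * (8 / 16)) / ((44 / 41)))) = 308 / 2829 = 0.11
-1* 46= -46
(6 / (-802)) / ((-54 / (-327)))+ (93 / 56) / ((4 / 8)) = 3.28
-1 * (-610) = 610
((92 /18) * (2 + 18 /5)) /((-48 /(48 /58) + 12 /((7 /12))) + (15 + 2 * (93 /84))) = -18032 /12735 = -1.42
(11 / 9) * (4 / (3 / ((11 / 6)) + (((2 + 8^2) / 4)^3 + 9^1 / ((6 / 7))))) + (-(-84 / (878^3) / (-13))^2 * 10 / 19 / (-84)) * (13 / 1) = 54765796754652743523367 / 50457162757651858130013000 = 0.00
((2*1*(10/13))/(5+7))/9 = 5/351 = 0.01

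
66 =66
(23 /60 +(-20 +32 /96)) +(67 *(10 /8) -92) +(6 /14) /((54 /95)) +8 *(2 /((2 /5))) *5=109129 /630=173.22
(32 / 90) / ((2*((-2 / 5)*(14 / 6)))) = -4 / 21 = -0.19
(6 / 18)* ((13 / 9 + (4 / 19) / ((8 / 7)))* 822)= 76309 / 171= 446.25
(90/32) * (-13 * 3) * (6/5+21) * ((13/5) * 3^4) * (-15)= 123077799/16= 7692362.44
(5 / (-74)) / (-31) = 5 / 2294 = 0.00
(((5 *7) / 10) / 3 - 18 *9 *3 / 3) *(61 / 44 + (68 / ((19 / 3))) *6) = -53089475 / 5016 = -10584.03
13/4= 3.25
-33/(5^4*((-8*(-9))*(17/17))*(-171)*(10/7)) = 77/25650000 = 0.00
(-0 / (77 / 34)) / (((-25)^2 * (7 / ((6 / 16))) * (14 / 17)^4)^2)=0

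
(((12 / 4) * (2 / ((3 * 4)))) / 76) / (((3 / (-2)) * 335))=-1 / 76380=-0.00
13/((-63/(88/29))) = -1144/1827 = -0.63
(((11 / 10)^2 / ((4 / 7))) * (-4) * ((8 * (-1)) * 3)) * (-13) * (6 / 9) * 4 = -176176 / 25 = -7047.04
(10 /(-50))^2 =1 /25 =0.04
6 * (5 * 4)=120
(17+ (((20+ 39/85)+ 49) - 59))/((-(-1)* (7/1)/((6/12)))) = 1167/595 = 1.96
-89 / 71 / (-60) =89 / 4260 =0.02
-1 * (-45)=45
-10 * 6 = -60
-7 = -7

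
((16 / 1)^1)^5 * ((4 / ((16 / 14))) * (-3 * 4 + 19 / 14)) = -39059456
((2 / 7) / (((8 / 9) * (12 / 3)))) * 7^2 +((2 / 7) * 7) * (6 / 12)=79 / 16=4.94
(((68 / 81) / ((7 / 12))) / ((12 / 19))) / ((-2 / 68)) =-43928 / 567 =-77.47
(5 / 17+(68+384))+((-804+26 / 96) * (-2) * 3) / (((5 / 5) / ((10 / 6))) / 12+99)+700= 80890833 / 67354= 1200.98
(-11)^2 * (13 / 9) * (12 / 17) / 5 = 24.67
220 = 220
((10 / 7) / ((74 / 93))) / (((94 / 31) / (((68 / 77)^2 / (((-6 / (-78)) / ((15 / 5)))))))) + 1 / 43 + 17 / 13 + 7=1062685391549 / 40345107803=26.34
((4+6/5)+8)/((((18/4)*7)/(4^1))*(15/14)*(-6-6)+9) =-88/615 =-0.14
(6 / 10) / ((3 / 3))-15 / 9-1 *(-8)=104 / 15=6.93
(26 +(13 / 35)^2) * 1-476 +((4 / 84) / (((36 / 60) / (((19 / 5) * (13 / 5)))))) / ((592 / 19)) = -2935995313 / 6526800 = -449.84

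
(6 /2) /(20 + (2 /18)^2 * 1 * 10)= 243 /1630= 0.15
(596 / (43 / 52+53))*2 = 61984 / 2799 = 22.15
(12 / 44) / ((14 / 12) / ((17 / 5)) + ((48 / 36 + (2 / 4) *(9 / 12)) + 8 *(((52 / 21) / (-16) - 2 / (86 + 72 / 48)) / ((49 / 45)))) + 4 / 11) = 0.25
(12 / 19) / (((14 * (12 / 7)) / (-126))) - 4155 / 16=-79953 / 304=-263.00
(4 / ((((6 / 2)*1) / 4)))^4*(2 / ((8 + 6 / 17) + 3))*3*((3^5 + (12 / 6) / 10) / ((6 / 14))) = 18966642688 / 78165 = 242648.79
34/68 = 1/2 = 0.50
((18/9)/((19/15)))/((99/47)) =470/627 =0.75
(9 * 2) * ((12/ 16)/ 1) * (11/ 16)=297/ 32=9.28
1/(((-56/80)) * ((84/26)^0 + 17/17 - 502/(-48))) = -240/2093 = -0.11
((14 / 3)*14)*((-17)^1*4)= -13328 / 3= -4442.67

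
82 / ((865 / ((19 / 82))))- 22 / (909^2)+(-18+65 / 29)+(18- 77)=-1549086555959 / 20727258885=-74.74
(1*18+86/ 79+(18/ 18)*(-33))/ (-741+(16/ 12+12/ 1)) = 3297/ 172457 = 0.02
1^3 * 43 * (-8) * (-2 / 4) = 172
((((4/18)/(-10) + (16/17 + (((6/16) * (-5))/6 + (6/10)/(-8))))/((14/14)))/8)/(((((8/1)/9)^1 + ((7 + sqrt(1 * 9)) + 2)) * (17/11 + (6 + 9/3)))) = 0.00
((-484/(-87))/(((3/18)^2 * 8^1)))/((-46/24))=-8712/667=-13.06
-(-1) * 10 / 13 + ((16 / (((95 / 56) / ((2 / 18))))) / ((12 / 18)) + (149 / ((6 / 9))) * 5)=8298023 / 7410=1119.84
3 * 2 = 6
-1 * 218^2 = -47524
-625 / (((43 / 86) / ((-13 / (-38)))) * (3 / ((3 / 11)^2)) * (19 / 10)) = -5.58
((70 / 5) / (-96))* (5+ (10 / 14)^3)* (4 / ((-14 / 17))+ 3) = 1495 / 1029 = 1.45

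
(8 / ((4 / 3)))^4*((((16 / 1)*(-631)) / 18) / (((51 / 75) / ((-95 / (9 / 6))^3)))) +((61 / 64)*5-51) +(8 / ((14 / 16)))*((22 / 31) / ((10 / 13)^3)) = 24043066697968690783 / 88536000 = 271562603889.59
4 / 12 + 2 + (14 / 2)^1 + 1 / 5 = 143 / 15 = 9.53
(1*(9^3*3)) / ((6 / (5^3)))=91125 / 2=45562.50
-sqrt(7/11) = -sqrt(77)/11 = -0.80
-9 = -9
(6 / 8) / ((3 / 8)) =2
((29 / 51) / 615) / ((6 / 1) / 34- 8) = -0.00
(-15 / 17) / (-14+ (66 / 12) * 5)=-10 / 153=-0.07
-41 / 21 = -1.95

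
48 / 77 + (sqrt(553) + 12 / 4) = 279 / 77 + sqrt(553) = 27.14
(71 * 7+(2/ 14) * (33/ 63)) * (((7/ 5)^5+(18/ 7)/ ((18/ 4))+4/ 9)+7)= 38536621124/ 5788125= 6657.88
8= 8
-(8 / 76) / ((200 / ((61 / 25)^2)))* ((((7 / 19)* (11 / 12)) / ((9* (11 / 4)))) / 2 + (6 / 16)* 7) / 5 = -0.00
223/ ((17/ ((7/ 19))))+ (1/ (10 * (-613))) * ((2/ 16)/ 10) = 765514077/ 158399200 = 4.83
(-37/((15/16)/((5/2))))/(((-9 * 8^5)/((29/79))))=1073/8736768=0.00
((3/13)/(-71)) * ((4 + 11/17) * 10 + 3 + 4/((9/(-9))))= -2319/15691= -0.15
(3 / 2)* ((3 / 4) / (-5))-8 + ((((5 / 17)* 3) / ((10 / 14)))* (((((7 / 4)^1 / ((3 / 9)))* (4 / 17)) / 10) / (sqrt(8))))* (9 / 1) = -329 / 40 + 3969* sqrt(2) / 11560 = -7.74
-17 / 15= -1.13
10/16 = 5/8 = 0.62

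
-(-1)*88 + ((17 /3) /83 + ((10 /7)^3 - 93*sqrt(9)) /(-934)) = 7048797851 /79770138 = 88.36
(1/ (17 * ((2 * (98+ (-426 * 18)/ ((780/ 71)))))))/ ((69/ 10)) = -325/ 45745827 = -0.00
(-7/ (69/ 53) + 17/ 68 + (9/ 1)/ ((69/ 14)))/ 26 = -911/ 7176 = -0.13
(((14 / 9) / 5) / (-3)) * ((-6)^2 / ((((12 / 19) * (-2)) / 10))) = 266 / 9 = 29.56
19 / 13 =1.46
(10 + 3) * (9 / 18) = 13 / 2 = 6.50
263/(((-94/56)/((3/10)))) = -11046/235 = -47.00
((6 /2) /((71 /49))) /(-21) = -7 /71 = -0.10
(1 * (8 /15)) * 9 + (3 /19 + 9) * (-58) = -50004 /95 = -526.36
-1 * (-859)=859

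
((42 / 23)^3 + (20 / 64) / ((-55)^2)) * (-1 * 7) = -5020288049 / 117776560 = -42.63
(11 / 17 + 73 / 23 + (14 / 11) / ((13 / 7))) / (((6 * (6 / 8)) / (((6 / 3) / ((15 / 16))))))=3225088 / 1509651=2.14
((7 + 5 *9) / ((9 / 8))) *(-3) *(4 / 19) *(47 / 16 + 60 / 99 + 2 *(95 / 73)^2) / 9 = -2028099736 / 90214641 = -22.48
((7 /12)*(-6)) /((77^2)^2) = -1 /10043726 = -0.00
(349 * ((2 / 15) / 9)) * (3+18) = 4886 / 45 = 108.58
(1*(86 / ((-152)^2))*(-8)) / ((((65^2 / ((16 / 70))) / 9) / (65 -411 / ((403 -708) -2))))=-15763284 / 16388542625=-0.00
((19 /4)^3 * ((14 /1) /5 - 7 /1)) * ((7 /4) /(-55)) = 1008273 /70400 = 14.32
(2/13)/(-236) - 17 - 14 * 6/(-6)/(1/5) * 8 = 832961/1534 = 543.00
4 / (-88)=-1 / 22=-0.05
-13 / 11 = -1.18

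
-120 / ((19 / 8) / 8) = -7680 / 19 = -404.21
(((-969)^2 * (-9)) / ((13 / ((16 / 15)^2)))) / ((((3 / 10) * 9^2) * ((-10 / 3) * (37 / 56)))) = 1495660544 / 108225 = 13819.92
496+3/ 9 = 1489/ 3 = 496.33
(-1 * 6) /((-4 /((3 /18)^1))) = 1 /4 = 0.25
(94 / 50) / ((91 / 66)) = 3102 / 2275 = 1.36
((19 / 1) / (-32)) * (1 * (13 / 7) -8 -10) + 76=19171 / 224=85.58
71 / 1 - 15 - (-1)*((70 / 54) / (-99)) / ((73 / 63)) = 1213891 / 21681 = 55.99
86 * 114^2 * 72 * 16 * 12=15450476544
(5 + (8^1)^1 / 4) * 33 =231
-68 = -68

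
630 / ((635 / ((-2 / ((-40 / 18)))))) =0.89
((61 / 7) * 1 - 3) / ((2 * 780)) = 1 / 273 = 0.00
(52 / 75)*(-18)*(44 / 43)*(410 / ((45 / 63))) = -7879872 / 1075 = -7330.11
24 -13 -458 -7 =-454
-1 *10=-10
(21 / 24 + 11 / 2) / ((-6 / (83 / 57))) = -1411 / 912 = -1.55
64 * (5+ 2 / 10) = 1664 / 5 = 332.80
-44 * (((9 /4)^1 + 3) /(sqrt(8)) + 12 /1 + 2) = -697.67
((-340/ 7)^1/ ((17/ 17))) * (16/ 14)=-2720/ 49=-55.51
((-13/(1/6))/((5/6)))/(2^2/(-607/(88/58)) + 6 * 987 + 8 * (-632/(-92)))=-94739346/6049700905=-0.02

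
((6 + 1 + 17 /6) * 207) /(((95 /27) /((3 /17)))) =329751 /3230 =102.09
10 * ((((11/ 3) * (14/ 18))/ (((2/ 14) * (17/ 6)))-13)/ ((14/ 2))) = -9110/ 1071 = -8.51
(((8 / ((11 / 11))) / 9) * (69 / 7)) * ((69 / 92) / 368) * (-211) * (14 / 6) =-211 / 24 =-8.79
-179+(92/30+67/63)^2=-16068674/99225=-161.94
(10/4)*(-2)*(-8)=40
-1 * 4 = -4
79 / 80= 0.99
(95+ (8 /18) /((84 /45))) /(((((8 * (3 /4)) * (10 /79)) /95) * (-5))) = -150100 /63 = -2382.54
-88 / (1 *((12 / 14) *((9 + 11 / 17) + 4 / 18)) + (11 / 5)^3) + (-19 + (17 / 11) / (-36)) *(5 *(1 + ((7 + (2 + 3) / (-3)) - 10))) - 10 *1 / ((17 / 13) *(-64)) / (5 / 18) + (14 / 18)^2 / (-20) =32397769639051 / 93929796720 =344.91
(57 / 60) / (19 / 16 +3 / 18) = 228 / 325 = 0.70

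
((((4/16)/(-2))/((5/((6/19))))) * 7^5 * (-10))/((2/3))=151263/76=1990.30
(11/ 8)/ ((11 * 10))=1/ 80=0.01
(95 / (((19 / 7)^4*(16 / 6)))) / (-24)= -12005 / 438976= -0.03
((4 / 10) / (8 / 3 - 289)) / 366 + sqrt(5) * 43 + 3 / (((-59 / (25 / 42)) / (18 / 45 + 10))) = -34059763 / 108203935 + 43 * sqrt(5) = 95.84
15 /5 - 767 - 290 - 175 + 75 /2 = -2383 /2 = -1191.50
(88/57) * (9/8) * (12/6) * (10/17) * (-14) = -9240/323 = -28.61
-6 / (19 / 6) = -36 / 19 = -1.89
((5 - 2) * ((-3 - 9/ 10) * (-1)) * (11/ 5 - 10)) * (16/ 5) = -36504/ 125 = -292.03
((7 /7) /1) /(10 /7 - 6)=-7 /32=-0.22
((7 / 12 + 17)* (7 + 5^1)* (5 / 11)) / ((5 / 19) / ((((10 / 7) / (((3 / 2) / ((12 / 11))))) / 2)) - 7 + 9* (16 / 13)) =2084680 / 99627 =20.92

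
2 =2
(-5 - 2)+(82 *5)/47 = 81/47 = 1.72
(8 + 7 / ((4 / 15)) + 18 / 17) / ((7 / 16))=80.71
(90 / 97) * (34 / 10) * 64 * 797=15608448 / 97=160911.84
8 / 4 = 2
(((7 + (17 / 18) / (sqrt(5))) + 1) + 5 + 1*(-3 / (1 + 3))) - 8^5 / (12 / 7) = -229229 / 12 + 17*sqrt(5) / 90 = -19101.99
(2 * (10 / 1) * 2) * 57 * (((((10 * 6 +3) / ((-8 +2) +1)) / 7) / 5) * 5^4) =-513000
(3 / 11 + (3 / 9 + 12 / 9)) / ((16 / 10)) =40 / 33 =1.21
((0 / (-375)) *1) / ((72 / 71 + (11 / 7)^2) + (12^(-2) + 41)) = 0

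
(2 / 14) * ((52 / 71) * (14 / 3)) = 104 / 213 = 0.49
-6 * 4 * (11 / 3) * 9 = -792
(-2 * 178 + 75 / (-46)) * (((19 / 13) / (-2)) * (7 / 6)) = 304.90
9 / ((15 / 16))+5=73 / 5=14.60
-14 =-14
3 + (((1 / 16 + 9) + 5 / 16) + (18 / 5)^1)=639 / 40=15.98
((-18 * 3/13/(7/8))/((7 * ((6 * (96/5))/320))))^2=1440000/405769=3.55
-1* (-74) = 74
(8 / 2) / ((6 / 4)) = 8 / 3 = 2.67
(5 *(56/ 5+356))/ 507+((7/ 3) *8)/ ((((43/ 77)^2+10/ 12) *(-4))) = -3123760/ 6884891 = -0.45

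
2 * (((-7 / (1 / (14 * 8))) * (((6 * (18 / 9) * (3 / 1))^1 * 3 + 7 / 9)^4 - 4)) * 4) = -5761516427214464 / 6561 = -878146079441.31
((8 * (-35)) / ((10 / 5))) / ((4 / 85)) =-2975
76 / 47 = 1.62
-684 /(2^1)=-342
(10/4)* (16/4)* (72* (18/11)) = 1178.18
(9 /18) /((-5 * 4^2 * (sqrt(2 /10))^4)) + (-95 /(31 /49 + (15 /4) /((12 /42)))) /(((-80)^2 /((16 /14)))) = -135889 /862880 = -0.16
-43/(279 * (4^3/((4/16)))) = -43/71424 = -0.00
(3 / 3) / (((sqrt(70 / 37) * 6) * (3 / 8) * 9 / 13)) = 26 * sqrt(2590) / 2835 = 0.47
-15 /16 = -0.94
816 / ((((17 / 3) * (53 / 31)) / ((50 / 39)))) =74400 / 689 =107.98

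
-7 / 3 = -2.33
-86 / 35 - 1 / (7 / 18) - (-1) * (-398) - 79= -16871 / 35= -482.03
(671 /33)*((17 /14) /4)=1037 /168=6.17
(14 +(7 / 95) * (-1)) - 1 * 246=-22047 / 95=-232.07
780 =780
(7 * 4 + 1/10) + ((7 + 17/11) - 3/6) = 1988/55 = 36.15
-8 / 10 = -4 / 5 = -0.80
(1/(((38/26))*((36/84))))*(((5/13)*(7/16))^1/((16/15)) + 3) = 24521/4864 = 5.04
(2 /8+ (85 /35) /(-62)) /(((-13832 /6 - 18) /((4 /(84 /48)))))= -1098 /5293715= -0.00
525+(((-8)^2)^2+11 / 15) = 69326 / 15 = 4621.73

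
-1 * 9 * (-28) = 252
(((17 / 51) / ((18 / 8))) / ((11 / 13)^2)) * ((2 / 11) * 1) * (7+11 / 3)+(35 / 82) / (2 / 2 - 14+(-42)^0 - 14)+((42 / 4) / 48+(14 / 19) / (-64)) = 10343560757 / 17468831952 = 0.59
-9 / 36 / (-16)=1 / 64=0.02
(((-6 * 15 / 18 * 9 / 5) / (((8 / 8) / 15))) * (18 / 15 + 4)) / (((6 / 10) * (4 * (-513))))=65 / 114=0.57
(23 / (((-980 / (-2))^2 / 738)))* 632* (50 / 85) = 5363784 / 204085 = 26.28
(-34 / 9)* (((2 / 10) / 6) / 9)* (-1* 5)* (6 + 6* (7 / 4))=187 / 162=1.15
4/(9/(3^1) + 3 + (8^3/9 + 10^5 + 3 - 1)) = 9/225146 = 0.00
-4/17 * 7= -28/17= -1.65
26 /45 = 0.58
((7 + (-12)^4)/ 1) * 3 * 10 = 622290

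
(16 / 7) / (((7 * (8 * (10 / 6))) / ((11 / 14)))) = 33 / 1715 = 0.02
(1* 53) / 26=53 / 26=2.04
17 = 17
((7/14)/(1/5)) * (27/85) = 27/34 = 0.79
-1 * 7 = -7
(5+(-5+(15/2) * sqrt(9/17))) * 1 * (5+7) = 270 * sqrt(17)/17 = 65.48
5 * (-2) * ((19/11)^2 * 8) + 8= -27912/121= -230.68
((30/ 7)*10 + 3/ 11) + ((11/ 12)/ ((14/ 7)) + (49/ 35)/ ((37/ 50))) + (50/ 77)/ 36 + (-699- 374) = -1027.50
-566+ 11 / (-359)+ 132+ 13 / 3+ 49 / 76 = -35118811 / 81852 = -429.05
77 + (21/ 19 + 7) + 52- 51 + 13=1883/ 19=99.11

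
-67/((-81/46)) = 3082/81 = 38.05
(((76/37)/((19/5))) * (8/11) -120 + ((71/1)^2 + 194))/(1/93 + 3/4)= 774490980/115181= 6724.12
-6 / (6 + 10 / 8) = -24 / 29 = -0.83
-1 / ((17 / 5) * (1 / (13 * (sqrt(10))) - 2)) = 65 * sqrt(10) / 114903 + 16900 / 114903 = 0.15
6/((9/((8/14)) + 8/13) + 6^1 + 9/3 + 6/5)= 1560/6907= 0.23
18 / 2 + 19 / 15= 154 / 15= 10.27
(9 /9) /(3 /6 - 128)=-2 /255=-0.01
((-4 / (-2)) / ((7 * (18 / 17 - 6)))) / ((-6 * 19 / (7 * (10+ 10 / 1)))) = 85 / 1197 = 0.07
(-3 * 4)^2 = 144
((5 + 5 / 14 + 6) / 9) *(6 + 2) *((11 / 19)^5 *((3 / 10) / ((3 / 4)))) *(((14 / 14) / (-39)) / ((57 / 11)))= -751141864 / 577958648085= -0.00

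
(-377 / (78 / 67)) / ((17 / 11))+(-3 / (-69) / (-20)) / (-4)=-19663109 / 93840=-209.54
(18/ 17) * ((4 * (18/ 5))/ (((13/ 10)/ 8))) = 20736/ 221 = 93.83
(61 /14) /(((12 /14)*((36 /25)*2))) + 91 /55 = 162499 /47520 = 3.42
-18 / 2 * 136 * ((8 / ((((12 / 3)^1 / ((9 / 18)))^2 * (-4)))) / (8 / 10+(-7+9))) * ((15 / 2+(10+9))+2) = 43605 / 112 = 389.33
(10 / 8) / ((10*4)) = 1 / 32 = 0.03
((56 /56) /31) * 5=5 /31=0.16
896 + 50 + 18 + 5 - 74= 895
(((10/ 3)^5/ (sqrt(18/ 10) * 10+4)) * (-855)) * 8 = 76000000/ 1107 - 38000000 * sqrt(5)/ 369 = -161618.56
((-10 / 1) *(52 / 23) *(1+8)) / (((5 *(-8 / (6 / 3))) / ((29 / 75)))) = 2262 / 575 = 3.93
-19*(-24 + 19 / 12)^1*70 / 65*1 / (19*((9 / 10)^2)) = 94150 / 3159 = 29.80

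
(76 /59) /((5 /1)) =76 /295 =0.26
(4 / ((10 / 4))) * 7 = 56 / 5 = 11.20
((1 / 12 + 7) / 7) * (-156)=-157.86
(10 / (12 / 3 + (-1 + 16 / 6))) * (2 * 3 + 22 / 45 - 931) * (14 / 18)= -582442 / 459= -1268.94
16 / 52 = 4 / 13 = 0.31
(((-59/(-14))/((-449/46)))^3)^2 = 6244232796039841849/963976143495082552849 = 0.01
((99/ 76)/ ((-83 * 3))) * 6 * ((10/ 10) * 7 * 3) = -0.66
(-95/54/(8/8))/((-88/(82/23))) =0.07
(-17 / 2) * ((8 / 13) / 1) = -68 / 13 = -5.23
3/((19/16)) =48/19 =2.53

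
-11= -11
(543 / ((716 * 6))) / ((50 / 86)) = 7783 / 35800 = 0.22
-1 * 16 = -16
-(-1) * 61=61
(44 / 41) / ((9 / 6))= 88 / 123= 0.72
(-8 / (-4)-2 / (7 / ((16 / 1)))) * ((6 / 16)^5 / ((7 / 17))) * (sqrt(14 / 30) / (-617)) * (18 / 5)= 111537 * sqrt(105) / 6191718400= 0.00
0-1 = -1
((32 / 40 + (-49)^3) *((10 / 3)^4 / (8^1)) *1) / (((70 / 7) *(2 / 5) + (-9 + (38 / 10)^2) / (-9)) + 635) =-3676506250 / 1292751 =-2843.94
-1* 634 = -634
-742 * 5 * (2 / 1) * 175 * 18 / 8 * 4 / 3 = -3895500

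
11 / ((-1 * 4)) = -11 / 4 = -2.75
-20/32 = -0.62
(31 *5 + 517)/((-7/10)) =-960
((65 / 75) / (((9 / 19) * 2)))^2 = 61009 / 72900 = 0.84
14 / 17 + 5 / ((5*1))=31 / 17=1.82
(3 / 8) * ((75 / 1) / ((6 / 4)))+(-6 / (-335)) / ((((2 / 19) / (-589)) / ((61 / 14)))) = -3920031 / 9380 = -417.91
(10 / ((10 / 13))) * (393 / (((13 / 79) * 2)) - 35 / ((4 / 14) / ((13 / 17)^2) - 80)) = 730354861 / 47031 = 15529.22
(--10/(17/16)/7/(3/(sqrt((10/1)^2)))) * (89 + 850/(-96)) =384700/1071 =359.20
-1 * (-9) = 9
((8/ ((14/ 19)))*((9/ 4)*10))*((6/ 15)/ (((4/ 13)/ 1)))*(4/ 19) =66.86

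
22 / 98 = 11 / 49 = 0.22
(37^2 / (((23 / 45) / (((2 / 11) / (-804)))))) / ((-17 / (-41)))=-841935 / 576334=-1.46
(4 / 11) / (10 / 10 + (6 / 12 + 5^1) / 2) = 0.10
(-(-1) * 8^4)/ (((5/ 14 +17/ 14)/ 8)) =229376/ 11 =20852.36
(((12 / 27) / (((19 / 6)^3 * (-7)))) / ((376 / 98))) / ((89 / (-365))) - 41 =-1176277757 / 28691197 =-41.00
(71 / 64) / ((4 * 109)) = 71 / 27904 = 0.00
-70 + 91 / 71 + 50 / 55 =-52959 / 781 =-67.81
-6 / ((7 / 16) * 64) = -3 / 14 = -0.21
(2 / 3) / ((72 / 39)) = 13 / 36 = 0.36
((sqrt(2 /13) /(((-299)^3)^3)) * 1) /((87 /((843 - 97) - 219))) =-527 * sqrt(26) /21602464486421842846612569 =-0.00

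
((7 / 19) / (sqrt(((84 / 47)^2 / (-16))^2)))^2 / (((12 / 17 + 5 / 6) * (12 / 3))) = 82954577 / 149967342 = 0.55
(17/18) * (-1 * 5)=-85/18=-4.72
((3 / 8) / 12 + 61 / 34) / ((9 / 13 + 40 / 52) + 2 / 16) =4303 / 3740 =1.15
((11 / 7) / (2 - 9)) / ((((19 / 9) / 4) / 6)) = -2376 / 931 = -2.55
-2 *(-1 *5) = 10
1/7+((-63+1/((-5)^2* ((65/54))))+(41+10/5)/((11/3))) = -6393467/125125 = -51.10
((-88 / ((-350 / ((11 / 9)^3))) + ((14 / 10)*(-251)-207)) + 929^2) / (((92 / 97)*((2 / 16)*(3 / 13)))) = 12065168640226 / 382725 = 31524380.80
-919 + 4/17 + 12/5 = -77891/85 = -916.36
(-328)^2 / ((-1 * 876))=-26896 / 219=-122.81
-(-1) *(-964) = -964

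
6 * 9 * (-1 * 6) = -324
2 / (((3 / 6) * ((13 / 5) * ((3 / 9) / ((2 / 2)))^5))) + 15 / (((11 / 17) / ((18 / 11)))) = 647730 / 1573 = 411.78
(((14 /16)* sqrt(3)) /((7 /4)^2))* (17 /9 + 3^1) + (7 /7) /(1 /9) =88* sqrt(3) /63 + 9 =11.42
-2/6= -1/3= -0.33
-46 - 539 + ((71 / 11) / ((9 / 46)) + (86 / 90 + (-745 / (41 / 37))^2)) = 41739659627 / 92455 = 451459.19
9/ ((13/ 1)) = 9/ 13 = 0.69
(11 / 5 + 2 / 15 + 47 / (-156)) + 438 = 68645 / 156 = 440.03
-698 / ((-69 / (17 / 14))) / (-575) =-5933 / 277725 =-0.02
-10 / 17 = -0.59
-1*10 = -10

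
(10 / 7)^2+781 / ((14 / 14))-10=37879 / 49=773.04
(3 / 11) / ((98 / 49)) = 3 / 22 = 0.14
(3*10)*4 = 120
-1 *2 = -2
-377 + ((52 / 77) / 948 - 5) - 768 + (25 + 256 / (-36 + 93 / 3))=-107322304 / 91245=-1176.20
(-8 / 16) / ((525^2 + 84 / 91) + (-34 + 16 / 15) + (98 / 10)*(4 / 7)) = -39 / 21496690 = -0.00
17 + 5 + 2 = 24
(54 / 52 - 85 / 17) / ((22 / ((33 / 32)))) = -309 / 1664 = -0.19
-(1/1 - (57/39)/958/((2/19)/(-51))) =-43319/24908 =-1.74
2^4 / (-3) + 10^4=29984 / 3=9994.67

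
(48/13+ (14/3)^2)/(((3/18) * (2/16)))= 47680/39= 1222.56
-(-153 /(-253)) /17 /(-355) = 9 /89815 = 0.00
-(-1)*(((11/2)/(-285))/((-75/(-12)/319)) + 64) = 448982/7125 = 63.02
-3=-3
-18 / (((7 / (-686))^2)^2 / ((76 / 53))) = -126179964288 / 53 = -2380754043.17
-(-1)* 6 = 6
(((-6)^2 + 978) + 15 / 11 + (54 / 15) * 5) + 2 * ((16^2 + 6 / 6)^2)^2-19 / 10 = 959743601681 / 110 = 8724941833.46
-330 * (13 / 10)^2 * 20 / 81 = -3718 / 27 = -137.70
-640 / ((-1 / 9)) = 5760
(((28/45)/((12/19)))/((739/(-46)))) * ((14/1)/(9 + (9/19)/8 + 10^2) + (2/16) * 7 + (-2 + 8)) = -2841073781/6615217620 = -0.43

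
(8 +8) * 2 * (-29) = -928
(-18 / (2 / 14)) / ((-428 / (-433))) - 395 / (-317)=-8562913 / 67838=-126.23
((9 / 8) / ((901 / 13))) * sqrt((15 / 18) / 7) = 0.01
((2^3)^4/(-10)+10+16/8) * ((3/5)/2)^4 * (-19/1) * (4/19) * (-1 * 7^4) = -30930.26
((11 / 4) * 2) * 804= 4422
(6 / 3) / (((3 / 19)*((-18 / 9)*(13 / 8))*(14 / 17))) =-1292 / 273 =-4.73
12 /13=0.92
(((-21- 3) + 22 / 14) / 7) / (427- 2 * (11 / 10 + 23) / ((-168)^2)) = -0.01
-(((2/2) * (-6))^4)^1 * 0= 0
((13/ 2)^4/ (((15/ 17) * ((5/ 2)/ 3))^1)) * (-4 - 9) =-6311981/ 200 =-31559.90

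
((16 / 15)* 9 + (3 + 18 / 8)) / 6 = 99 / 40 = 2.48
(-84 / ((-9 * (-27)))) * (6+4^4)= -90.57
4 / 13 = 0.31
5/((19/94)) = 470/19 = 24.74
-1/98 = -0.01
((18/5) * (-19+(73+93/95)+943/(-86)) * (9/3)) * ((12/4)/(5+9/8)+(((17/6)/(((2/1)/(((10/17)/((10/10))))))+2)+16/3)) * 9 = 14825659797/400330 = 37033.60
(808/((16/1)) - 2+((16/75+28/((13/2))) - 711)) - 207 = -1686709/1950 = -864.98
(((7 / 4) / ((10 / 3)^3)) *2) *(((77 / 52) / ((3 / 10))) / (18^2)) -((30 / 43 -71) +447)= -6064508023 / 16099200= -376.70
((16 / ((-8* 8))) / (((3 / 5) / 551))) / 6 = -2755 / 72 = -38.26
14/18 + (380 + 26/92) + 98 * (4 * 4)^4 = 2659084351/414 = 6422909.06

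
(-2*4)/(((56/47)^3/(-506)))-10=26157459/10976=2383.15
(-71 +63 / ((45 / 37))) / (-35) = 96 / 175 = 0.55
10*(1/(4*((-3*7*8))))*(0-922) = 2305/168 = 13.72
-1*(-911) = 911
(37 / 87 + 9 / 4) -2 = 235 / 348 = 0.68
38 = 38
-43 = -43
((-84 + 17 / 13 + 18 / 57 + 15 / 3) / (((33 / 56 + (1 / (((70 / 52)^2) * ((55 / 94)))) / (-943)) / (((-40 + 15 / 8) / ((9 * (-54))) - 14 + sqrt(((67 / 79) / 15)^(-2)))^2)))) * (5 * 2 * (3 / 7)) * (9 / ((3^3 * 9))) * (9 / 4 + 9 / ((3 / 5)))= -2398621117031911803810625 / 469849748614308802584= -5105.08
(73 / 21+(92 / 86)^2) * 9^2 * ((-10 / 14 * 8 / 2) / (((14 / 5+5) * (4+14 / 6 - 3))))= -41.13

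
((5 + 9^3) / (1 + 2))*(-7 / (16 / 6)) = -2569 / 4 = -642.25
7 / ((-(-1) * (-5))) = -7 / 5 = -1.40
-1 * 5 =-5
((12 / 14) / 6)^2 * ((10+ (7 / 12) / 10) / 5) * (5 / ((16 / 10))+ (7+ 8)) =35003 / 47040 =0.74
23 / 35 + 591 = 20708 / 35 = 591.66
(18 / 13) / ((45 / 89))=178 / 65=2.74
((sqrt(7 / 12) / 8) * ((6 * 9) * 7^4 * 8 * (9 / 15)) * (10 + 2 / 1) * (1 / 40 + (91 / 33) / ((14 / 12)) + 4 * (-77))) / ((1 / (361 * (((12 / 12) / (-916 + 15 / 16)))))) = 75526010221032 * sqrt(21) / 4026275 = 85961256.69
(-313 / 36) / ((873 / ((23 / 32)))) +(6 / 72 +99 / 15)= 33571013 / 5028480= 6.68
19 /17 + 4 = 87 /17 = 5.12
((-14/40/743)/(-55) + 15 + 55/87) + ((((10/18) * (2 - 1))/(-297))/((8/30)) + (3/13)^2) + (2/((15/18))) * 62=13341362572433/81113142825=164.48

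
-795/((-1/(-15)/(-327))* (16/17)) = 66291075/16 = 4143192.19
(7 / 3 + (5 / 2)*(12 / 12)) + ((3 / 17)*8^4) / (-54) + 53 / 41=-91079 / 12546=-7.26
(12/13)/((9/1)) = 4/39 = 0.10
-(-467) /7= 467 /7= 66.71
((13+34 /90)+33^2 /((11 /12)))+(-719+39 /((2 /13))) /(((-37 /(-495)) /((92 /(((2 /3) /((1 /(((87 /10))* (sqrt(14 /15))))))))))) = 54062 /45 - 7571025* sqrt(210) /1073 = -101048.93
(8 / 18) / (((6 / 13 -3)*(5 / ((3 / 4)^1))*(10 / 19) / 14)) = -1729 / 2475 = -0.70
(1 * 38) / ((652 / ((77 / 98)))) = 209 / 4564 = 0.05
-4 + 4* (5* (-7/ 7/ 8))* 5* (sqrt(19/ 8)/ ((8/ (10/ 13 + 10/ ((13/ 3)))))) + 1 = -125* sqrt(38)/ 104-3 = -10.41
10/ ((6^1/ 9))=15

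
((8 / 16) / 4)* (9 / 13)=9 / 104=0.09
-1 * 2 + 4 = 2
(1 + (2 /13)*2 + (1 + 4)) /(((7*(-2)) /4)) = -164 /91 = -1.80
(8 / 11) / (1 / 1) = 8 / 11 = 0.73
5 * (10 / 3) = 50 / 3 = 16.67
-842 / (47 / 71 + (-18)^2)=-59782 / 23051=-2.59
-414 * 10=-4140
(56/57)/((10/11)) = 308/285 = 1.08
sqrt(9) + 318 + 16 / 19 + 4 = 6191 / 19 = 325.84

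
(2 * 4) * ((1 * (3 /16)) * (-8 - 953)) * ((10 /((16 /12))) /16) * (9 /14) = -434.38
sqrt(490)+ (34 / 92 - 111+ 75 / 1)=-13.49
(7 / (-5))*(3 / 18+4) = -35 / 6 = -5.83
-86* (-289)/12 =12427/6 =2071.17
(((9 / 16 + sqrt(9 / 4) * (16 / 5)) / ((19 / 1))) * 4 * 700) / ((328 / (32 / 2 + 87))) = 248.16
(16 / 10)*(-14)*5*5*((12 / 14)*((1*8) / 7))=-3840 / 7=-548.57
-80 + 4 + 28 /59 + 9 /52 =-231181 /3068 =-75.35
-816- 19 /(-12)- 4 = -9821 /12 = -818.42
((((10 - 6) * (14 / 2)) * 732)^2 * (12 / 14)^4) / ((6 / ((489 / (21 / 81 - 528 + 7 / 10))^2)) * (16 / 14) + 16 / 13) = 24656911.99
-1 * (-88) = 88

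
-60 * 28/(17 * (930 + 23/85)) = -8400/79073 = -0.11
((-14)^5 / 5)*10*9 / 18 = -537824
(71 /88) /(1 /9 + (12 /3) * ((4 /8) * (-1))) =-0.43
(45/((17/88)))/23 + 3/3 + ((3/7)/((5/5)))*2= 32803/2737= 11.99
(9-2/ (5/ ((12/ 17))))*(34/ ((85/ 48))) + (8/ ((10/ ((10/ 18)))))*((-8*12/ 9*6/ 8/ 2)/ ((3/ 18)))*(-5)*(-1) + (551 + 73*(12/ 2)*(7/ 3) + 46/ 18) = 1689.60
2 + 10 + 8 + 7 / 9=187 / 9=20.78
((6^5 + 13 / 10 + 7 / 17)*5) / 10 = 1322211 / 340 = 3888.86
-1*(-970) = 970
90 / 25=18 / 5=3.60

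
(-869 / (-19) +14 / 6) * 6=5480 / 19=288.42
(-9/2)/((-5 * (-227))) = -0.00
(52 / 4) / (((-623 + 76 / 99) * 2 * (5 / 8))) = -5148 / 308005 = -0.02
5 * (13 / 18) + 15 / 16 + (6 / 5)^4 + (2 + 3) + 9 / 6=1180999 / 90000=13.12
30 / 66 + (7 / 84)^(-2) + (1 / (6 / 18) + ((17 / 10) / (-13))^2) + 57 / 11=28378279 / 185900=152.65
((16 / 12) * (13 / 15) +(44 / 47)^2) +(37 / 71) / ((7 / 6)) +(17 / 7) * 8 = 21.91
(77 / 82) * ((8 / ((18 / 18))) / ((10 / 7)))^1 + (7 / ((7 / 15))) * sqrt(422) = 1078 / 205 + 15 * sqrt(422) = 313.40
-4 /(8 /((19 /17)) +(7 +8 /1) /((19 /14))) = -38 /173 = -0.22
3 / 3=1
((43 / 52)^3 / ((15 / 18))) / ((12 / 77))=6122039 / 1406080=4.35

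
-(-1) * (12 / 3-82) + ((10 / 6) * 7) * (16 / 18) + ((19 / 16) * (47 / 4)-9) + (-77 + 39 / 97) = -23344625 / 167616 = -139.27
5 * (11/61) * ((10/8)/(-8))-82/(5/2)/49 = -387503/478240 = -0.81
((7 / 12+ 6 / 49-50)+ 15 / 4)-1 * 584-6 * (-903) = 703903 / 147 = 4788.46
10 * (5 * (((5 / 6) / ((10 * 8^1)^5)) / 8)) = 1 / 629145600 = 0.00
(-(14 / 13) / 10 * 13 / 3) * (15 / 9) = -7 / 9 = -0.78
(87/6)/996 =29/1992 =0.01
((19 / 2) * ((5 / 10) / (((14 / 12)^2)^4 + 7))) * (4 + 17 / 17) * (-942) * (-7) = 37577208960 / 2503159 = 15011.91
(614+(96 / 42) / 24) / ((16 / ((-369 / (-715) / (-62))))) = -123 / 385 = -0.32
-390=-390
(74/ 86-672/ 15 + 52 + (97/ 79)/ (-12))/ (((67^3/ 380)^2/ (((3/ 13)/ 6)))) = 5855524690/ 11984197844895627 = 0.00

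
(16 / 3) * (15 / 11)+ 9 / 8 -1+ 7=1267 / 88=14.40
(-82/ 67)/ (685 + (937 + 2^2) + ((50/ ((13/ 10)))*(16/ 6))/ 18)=-14391/ 19186321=-0.00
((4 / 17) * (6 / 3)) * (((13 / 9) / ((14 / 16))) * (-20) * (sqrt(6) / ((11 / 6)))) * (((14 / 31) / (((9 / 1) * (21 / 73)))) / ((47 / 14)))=-9717760 * sqrt(6) / 22069179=-1.08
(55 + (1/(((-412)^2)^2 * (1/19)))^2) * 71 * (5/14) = 16209468351508122404582555/11622666167534633222144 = 1394.64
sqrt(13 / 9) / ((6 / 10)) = 5 * sqrt(13) / 9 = 2.00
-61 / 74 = -0.82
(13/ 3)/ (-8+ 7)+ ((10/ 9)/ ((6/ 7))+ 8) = 134/ 27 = 4.96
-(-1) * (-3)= -3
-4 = -4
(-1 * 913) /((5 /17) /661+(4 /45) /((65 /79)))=-30008689425 /3565517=-8416.36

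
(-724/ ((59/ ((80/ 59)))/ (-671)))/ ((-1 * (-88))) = 441640/ 3481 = 126.87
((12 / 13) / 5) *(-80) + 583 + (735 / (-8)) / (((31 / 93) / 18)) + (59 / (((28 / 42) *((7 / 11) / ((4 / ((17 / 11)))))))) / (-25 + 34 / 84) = -4024946365 / 913172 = -4407.65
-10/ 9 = -1.11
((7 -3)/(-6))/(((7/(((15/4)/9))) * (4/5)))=-0.05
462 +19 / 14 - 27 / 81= 19447 / 42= 463.02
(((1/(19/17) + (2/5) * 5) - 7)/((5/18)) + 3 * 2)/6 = -139/95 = -1.46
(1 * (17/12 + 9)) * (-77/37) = -9625/444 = -21.68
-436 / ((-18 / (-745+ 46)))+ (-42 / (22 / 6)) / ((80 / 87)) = -22365803 / 1320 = -16943.79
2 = 2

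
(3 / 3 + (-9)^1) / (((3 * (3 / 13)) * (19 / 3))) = -104 / 57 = -1.82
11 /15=0.73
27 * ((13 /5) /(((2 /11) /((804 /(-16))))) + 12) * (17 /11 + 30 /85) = -54180171 /1496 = -36216.69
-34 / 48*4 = -17 / 6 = -2.83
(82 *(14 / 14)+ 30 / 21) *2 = 1168 / 7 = 166.86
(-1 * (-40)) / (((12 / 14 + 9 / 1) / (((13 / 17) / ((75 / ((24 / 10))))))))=2912 / 29325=0.10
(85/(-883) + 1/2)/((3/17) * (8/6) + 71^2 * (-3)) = -12121/454015642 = -0.00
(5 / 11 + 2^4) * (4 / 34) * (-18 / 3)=-2172 / 187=-11.61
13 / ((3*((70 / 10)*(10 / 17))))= 221 / 210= 1.05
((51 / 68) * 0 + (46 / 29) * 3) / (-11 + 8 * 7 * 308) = 138 / 499873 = 0.00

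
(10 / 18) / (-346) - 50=-155705 / 3114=-50.00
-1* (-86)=86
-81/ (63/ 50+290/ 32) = -32400/ 4129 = -7.85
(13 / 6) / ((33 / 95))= 1235 / 198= 6.24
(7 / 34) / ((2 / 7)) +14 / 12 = 385 / 204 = 1.89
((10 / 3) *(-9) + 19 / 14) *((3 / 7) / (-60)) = 401 / 1960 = 0.20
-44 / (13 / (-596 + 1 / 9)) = 235972 / 117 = 2016.85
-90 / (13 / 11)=-990 / 13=-76.15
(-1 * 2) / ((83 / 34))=-68 / 83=-0.82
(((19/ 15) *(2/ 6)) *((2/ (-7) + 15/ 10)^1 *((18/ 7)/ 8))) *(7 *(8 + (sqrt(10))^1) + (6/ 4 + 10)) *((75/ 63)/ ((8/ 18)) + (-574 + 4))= -138533085/ 21952 - 1026171 *sqrt(10)/ 1568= -8380.27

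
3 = 3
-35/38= -0.92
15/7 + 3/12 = 67/28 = 2.39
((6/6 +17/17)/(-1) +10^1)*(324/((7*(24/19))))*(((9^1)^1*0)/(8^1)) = 0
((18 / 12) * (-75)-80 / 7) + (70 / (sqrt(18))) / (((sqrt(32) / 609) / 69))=3428245 / 28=122437.32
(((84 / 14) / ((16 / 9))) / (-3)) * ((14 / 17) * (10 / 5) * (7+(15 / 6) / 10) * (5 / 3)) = -3045 / 136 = -22.39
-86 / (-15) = 86 / 15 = 5.73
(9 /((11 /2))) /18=0.09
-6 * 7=-42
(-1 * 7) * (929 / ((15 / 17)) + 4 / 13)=-1437583 / 195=-7372.22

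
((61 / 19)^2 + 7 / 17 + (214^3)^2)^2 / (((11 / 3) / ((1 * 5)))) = 5211572524572264827237789062821627840 / 414290459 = 12579513747798533847572360000.00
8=8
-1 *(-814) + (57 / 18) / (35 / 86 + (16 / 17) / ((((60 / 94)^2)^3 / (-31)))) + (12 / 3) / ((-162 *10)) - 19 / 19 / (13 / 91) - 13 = 4616125038941578433 / 5813831371871835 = 793.99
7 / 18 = 0.39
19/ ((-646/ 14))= -7/ 17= -0.41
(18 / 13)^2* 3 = 972 / 169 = 5.75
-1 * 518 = -518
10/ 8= 1.25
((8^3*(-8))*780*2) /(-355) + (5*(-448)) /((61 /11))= 76205632 /4331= 17595.39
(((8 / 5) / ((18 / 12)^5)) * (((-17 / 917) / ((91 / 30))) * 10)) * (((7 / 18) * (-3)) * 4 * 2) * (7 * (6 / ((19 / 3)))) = 696320 / 873639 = 0.80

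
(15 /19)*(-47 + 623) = 8640 /19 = 454.74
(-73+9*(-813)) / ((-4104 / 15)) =18475 / 684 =27.01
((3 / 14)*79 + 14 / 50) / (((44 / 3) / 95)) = 343311 / 3080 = 111.46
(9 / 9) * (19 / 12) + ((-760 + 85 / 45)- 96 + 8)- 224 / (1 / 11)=-119107 / 36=-3308.53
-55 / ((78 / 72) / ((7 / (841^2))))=-4620 / 9194653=-0.00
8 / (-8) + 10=9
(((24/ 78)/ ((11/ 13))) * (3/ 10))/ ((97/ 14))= 84/ 5335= 0.02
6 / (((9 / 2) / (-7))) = -28 / 3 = -9.33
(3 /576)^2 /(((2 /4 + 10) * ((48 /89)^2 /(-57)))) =-150499 /297271296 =-0.00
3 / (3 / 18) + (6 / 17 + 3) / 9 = 937 / 51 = 18.37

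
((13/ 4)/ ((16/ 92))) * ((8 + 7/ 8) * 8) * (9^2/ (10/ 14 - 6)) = -12036843/ 592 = -20332.51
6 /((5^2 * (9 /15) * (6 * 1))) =1 /15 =0.07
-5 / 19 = -0.26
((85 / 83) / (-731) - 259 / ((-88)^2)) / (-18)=963091 / 497490048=0.00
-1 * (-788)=788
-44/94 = -22/47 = -0.47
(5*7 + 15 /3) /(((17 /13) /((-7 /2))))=-1820 /17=-107.06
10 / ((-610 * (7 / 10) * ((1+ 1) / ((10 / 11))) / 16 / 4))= -3200 / 4697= -0.68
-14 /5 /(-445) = 14 /2225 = 0.01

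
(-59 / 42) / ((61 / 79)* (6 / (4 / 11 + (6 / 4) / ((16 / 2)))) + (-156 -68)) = 452117 / 69388032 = 0.01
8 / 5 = 1.60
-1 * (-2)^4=-16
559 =559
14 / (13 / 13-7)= -7 / 3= -2.33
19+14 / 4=45 / 2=22.50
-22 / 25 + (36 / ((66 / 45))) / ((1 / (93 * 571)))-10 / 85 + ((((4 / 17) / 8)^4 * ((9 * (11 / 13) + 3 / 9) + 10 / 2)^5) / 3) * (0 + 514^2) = 33009803755036387141859 / 24867530571440700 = 1327425.88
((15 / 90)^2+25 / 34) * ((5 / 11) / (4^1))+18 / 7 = 501049 / 188496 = 2.66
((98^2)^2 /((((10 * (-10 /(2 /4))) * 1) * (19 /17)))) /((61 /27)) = -5292087318 /28975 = -182643.22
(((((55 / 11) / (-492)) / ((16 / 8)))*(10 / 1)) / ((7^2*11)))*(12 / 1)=-25 / 22099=-0.00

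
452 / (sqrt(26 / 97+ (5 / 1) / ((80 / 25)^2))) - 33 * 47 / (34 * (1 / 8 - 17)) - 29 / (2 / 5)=-106789 / 1530+ 7232 * sqrt(1821757) / 18781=449.94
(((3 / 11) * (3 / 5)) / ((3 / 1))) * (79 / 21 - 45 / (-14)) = 293 / 770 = 0.38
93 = 93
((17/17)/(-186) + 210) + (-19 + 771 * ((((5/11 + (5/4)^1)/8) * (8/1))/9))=1379075/4092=337.02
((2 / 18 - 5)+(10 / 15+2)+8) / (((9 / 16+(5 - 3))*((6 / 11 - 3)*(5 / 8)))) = -73216 / 49815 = -1.47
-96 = -96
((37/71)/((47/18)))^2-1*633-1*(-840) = 2305506339/11135569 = 207.04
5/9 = 0.56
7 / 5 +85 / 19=558 / 95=5.87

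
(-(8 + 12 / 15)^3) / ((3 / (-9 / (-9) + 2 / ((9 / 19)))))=-4003648 / 3375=-1186.27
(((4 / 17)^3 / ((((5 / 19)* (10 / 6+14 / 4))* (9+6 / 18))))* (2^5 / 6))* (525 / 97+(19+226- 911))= -60323328 / 16679635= -3.62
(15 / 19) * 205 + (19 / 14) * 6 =22608 / 133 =169.98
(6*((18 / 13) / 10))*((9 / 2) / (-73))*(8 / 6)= -324 / 4745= -0.07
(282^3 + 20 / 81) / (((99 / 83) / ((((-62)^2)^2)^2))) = 32918797091876209457787904 / 8019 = 4105100023927697899711.67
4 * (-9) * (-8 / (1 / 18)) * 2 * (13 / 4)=33696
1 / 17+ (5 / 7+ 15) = 1877 / 119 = 15.77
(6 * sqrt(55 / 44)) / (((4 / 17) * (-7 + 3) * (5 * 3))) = -17 * sqrt(5) / 80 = -0.48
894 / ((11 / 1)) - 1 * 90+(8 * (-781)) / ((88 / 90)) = -70386 / 11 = -6398.73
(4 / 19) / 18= 2 / 171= 0.01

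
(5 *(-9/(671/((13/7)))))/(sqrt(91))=-45 *sqrt(91)/32879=-0.01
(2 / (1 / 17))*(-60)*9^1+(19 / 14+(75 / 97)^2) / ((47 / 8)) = -56833469876 / 3095561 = -18359.67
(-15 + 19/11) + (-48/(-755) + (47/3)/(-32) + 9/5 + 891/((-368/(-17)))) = 536582681/18337440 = 29.26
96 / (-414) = -16 / 69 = -0.23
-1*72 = -72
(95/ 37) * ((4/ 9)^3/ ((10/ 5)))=3040/ 26973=0.11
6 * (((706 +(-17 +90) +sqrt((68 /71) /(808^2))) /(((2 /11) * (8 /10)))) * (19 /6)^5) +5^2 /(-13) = 136185445 * sqrt(1207) /297395712 +1379149742315 /134784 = 10232311.60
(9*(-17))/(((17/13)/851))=-99567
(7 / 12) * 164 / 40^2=287 / 4800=0.06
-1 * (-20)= 20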